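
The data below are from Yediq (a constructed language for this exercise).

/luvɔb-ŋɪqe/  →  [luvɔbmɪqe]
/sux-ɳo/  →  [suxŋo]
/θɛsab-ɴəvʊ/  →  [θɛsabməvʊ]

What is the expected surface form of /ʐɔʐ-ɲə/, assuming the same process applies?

The data show progressive place assimilation: /ŋ/ → [m] after /b/; /ɳ/ → [ŋ] after /x/; /ɴ/ → [m] after /b/. In each pair only place changes, matching the preceding consonant, while manner and voice stay constant.
The rule targets /ɲ/ (voiced palatal nasal), which sits after the trigger /ʐ/ (retroflex).
A voiced retroflex nasal is [ɳ], so the surface segment is [ɳ].

[ʐɔʐɳə]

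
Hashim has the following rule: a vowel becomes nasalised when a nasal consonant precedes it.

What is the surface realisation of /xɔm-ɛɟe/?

The vowel /ɛ/ is adjacent to the preceding nasal /m/, so it acquires [+nasal] and surfaces as [ɛ̃].

[xɔmɛ̃ɟe]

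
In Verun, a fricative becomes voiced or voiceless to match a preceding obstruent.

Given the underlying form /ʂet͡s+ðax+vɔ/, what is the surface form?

/ð/ is a voiced dental fricative. The preceding trigger /t͡s/ is voiceless, so /ð/ must become voiceless as well.
Changing only its voicing to voiceless gives [θ] — the voiceless dental fricative.
At the second juncture, /v/ likewise becomes [f] adjacent to /x/.

[ʂet͡sθaxfɔ]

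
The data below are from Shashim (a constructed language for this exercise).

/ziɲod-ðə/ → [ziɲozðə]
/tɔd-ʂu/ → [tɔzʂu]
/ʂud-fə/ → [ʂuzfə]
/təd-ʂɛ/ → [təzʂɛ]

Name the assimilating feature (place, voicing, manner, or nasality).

manner

Underlying /d/ is realised as [z] next to /ð/; /ð/ itself does not change.
/d/ is a stop while /ð/ is a fricative; the output [z] is a fricative, matching the trigger — so the feature that spreads is manner.
The same holds elsewhere in the data: /d/ → [z] before /ʂ/ (stop → fricative, matching a fricative); /d/ → [z] before /f/ (stop → fricative, matching a fricative) — only manner changes, and always toward the following segment.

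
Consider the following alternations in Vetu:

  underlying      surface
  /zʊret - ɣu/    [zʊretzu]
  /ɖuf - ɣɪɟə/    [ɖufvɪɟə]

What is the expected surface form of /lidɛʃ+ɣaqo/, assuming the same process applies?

The data show progressive place assimilation: /ɣ/ → [z] after /t/; /ɣ/ → [v] after /f/. In each pair only place changes, matching the preceding consonant, while manner and voice stay constant.
/ɣ/ is a voiced velar fricative. The preceding trigger /ʃ/ is postalveolar, so /ɣ/ must become postalveolar as well.
Changing only its place to postalveolar gives [ʒ] — the voiced postalveolar fricative.

[lidɛʃʒaqo]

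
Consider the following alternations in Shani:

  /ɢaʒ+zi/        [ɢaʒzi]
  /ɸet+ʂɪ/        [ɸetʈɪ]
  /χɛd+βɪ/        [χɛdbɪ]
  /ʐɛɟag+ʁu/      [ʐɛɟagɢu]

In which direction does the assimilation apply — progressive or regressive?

progressive

Underlying /ʂ/ is realised as [ʈ] next to /t/; /t/ itself does not change.
/ʂ/ is a fricative while /t/ is a stop; the output [ʈ] is a stop, matching the trigger — so the feature that spreads is manner.
Checking the remaining alternations: /β/ → [b] after /d/ (fricative → stop, matching a stop); /ʁ/ → [ɢ] after /g/ (fricative → stop, matching a stop) — only manner changes, and always toward the preceding segment.
Nothing changes in [ɢaʒzi]: there the adjacent consonants already agree in manner (/z/ and /ʒ/ are both fricatives), so this form is consistent with the same rule.
The trigger is the preceding segment, so the direction is progressive (perseverative).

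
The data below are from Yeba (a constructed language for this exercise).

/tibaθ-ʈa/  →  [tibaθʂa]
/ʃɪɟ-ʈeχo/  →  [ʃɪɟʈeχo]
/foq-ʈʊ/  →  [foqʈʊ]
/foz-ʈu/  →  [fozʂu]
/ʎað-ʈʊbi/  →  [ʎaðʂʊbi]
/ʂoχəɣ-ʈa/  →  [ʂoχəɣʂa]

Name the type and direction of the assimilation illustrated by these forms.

progressive manner assimilation

Comparing underlying and surface forms, /ʈ/ → [ʂ] is the alternation; the neighbouring /θ/ is constant.
/ʈ/ is a stop while /θ/ is a fricative; the output [ʂ] is a fricative, matching the trigger — so the feature that spreads is manner.
Place and voice are unchanged, so the assimilation is partial, not total.
Checking the remaining alternations: /ʈ/ → [ʂ] after /z/ (stop → fricative, matching a fricative); /ʈ/ → [ʂ] after /ð/ (stop → fricative, matching a fricative); /ʈ/ → [ʂ] after /ɣ/ (stop → fricative, matching a fricative) — only manner changes, and always toward the preceding segment.
No alternation appears in [ʃɪɟʈeχo], [foqʈʊ]: there the adjacent consonants already agree in manner (/ʈ/ and /ɟ/ are both stops; /ʈ/ and /q/ are both stops), so these forms are consistent with the same rule.
Since the segment that changes follows the conditioning segment, the assimilation is progressive.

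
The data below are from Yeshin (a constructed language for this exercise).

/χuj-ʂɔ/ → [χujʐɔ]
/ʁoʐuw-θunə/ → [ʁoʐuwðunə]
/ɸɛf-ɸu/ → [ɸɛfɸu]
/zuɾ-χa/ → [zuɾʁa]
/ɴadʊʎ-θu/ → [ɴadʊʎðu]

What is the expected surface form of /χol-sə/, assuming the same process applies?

The data show progressive voicing assimilation: /ʂ/ → [ʐ] after /j/; /θ/ → [ð] after /w/; /χ/ → [ʁ] after /ɾ/; /θ/ → [ð] after /ʎ/. In each pair only voicing changes, matching the preceding consonant, while place and manner stay constant.
Nothing changes in [ɸɛfɸu]: there the adjacent consonants already agree in voicing (/ɸ/ and /f/ are both voiceless), so this form is consistent with the same rule.
/s/ is a voiceless alveolar fricative. The preceding trigger /l/ is voiced, so /s/ must become voiced as well.
The voiced alveolar fricative is [z], so /s/ → [z].

[χolzə]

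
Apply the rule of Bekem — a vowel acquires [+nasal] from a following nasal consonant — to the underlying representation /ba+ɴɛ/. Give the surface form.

/a/ sits next to the nasal /ɴ/ and is therefore nasalised to [ã].

[bãɴɛ]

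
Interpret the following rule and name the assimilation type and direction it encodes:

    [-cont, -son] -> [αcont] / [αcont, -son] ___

The shared variable α links the value of [cont] on the target to that of the neighbouring obstruent. [cont] distinguishes stops from fricatives — a manner-of-articulation feature — so this is manner assimilation.
The conditioning segment sits to the left of the focus bar, meaning the trigger precedes the segment that changes — progressive assimilation.

progressive manner assimilation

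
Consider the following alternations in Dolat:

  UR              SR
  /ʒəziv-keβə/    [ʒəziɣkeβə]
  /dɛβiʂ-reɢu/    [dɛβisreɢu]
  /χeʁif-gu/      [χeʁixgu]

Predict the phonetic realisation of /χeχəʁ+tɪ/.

[χeχəztɪ]

The data show regressive place assimilation: /v/ → [ɣ] before /k/; /ʂ/ → [s] before /r/; /f/ → [x] before /g/. In each pair only place changes, matching the following consonant, while manner and voice stay constant.
/ʁ/ is a voiced uvular fricative. The following trigger /t/ is alveolar, so /ʁ/ must become alveolar as well.
Changing only its place to alveolar gives [z] — the voiced alveolar fricative.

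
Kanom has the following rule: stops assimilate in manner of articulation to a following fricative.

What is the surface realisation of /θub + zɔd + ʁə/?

[θuβzɔzʁə]

/b/ is a voiced bilabial stop. The following trigger /z/ is a fricative, so /b/ must become a fricative as well.
Changing only its manner to fricative gives [β] — the voiced bilabial fricative.
At the second juncture, /d/ likewise becomes [z] adjacent to /ʁ/.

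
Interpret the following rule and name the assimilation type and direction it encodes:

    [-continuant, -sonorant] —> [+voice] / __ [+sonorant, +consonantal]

regressive voicing assimilation

The target ([-continuant, -sonorant], stops) acquires [+voice] next to a sonorant consonant ([+sonorant, +consonantal]) — it takes on the voicing of its neighbour, so the feature that spreads is voicing.
The conditioning segment sits to the right of the focus bar, meaning the trigger follows the segment that changes — regressive assimilation.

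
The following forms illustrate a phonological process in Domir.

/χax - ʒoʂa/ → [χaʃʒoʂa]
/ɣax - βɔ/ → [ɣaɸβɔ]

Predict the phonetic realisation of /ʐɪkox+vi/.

[ʐɪkofvi]

The data show regressive place assimilation: /x/ → [ʃ] before /ʒ/; /x/ → [ɸ] before /β/. In each pair only place changes, matching the following consonant, while manner and voice stay constant.
The rule targets /x/ (voiceless velar fricative), which sits before the trigger /v/ (labiodental).
A voiceless labiodental fricative is [f], so the surface segment is [f].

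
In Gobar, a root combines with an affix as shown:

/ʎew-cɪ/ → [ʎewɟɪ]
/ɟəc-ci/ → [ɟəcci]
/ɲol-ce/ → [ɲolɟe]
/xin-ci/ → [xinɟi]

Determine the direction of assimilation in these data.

progressive

Comparing underlying and surface forms, /c/ → [ɟ] is the alternation; the neighbouring /w/ is constant.
The change voiceless → voiced matches the voicing of the preceding /w/, identifying this as voicing assimilation.
The same holds elsewhere in the data: /c/ → [ɟ] after /l/ (voiceless → voiced, matching voiced); /c/ → [ɟ] after /n/ (voiceless → voiced, matching voiced) — only voicing changes, and always toward the preceding segment.
No alternation appears in [ɟəcci]: there the adjacent consonants already agree in voicing (/c/ and /c/ are both voiceless), so this form is consistent with the same rule.
Since the segment that changes follows the conditioning segment, the assimilation is progressive.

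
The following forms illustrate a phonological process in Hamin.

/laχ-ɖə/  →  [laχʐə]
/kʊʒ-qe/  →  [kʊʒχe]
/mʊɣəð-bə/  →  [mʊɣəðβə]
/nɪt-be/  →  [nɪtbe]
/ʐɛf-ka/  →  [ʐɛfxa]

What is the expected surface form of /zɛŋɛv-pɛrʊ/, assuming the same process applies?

The data show progressive manner assimilation: /ɖ/ → [ʐ] after /χ/; /q/ → [χ] after /ʒ/; /b/ → [β] after /ð/; /k/ → [x] after /f/. In each pair only manner changes, matching the preceding consonant, while place and voice stay constant.
No alternation appears in [nɪtbe]: there the adjacent consonants already agree in manner (/b/ and /t/ are both stops), so this form is consistent with the same rule.
The rule targets /p/ (voiceless bilabial stop), which sits after the trigger /v/ (fricative).
Changing only its manner to fricative gives [ɸ] — the voiceless bilabial fricative.

[zɛŋɛvɸɛrʊ]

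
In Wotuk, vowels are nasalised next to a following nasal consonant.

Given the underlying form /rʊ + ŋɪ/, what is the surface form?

[rʊ̃ŋɪ]

/ʊ/ sits next to the nasal /ŋ/ and is therefore nasalised to [ʊ̃].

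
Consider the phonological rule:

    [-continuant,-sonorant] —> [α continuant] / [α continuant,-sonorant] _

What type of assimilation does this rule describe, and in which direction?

progressive manner assimilation

The shared variable α links the value of [continuant] on the target to that of the neighbouring obstruent. [continuant] distinguishes stops from fricatives — a manner-of-articulation feature — so this is manner assimilation.
Since the environment is written before the underscore, the trigger precedes the target; the direction is progressive.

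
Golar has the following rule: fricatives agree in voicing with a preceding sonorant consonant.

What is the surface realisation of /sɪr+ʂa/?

/ʂ/ is a voiceless retroflex fricative. The preceding trigger /r/ is voiced, so /ʂ/ must become voiced as well.
The voiced retroflex fricative is [ʐ], so /ʂ/ → [ʐ].

[sɪrʐa]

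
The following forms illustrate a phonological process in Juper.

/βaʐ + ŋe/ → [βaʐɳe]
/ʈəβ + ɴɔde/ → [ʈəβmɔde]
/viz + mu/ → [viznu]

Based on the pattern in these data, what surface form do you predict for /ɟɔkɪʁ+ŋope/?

The data show progressive place assimilation: /ŋ/ → [ɳ] after /ʐ/; /ɴ/ → [m] after /β/; /m/ → [n] after /z/. In each pair only place changes, matching the preceding consonant, while manner and voice stay constant.
/ŋ/ is a voiced velar nasal. The preceding trigger /ʁ/ is uvular, so /ŋ/ must become uvular as well.
Changing only its place to uvular gives [ɴ] — the voiced uvular nasal.

[ɟɔkɪʁɴope]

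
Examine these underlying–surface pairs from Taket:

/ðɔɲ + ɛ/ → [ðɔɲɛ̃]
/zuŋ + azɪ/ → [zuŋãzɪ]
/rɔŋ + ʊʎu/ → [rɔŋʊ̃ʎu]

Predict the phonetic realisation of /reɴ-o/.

The data show progressive nasality assimilation (vowel nasalisation): /ɛ/ → [ɛ̃] after /ɲ/; /a/ → [ã] after /ŋ/; /ʊ/ → [ʊ̃] after /ŋ/ — a vowel is nasalised by an immediately preceding nasal consonant.
/o/ sits next to the nasal /ɴ/ and is therefore nasalised to [õ].

[reɴõ]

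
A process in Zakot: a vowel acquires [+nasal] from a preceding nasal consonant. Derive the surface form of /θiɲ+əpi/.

The vowel /ə/ is adjacent to the preceding nasal /ɲ/, so it acquires [+nasal] and surfaces as [ə̃].

[θiɲə̃pi]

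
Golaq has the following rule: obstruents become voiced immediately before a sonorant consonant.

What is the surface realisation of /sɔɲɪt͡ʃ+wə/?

/t͡ʃ/ is a voiceless postalveolar affricate. The following trigger /w/ is voiced, so /t͡ʃ/ must become voiced as well.
The voiced postalveolar affricate is [d͡ʒ], so /t͡ʃ/ → [d͡ʒ].

[sɔɲɪd͡ʒwə]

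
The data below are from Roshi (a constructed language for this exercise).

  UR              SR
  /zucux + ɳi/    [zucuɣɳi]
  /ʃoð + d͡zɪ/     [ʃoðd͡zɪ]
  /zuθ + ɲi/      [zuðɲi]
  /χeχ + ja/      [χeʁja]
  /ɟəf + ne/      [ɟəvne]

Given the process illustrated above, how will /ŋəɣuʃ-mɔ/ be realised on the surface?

[ŋəɣuʒmɔ]

The data show regressive voicing assimilation: /x/ → [ɣ] before /ɳ/; /θ/ → [ð] before /ɲ/; /χ/ → [ʁ] before /j/; /f/ → [v] before /n/. In each pair only voicing changes, matching the following consonant, while place and manner stay constant.
No alternation appears in [ʃoðd͡zɪ]: there the adjacent consonants already agree in voicing (/ð/ and /d͡z/ are both voiced), so this form is consistent with the same rule.
/ʃ/ is a voiceless postalveolar fricative. The following trigger /m/ is voiced, so /ʃ/ must become voiced as well.
Changing only its voicing to voiced gives [ʒ] — the voiced postalveolar fricative.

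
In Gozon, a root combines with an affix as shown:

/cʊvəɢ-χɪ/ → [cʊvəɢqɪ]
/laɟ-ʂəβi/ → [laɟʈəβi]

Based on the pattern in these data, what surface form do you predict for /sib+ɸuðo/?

[sibpuðo]

The data show progressive manner assimilation: /χ/ → [q] after /ɢ/; /ʂ/ → [ʈ] after /ɟ/. In each pair only manner changes, matching the preceding consonant, while place and voice stay constant.
/ɸ/ is a voiceless bilabial fricative. The preceding trigger /b/ is a stop, so /ɸ/ must become a stop as well.
A voiceless bilabial stop is [p], so the surface segment is [p].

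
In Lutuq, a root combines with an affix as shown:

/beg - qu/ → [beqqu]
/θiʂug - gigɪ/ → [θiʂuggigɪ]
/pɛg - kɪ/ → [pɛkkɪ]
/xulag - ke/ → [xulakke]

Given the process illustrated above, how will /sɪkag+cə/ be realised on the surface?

The data show regressive total assimilation (/g/ → [q] before /q/; /g/ → [k] before /k/): in every case the target segment becomes identical to its following neighbour, copying more than a single feature.
In [θiʂuggigɪ] the two consonants at the boundary are already identical (/g/ + /g/), so the rule applies vacuously and nothing changes.
/g/ is the segment targeted by the rule; it sits immediately before /c/, so it assimilates completely and surfaces as [c].

[sɪkaccə]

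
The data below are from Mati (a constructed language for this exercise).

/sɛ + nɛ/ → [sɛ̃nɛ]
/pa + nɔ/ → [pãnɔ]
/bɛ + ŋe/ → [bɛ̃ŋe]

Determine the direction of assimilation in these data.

The vowel /ɛ/ surfaces as nasalised [ɛ̃] next to the following nasal /n/ — it has acquired the [+nasal] feature of its neighbour.
Likewise in the remaining data: /a/ → [ã] before /n/; /ɛ/ → [ɛ̃] before /ŋ/ — each time a vowel is nasalised next to a following nasal.
Because the conditioning nasal is to the right of the vowel that changes, the process is regressive (anticipatory).

regressive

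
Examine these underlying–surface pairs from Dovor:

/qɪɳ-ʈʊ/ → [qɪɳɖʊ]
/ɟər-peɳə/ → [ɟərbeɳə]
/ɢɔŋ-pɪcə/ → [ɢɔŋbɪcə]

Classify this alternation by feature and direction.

progressive voicing assimilation

Underlying /ʈ/ is realised as [ɖ] next to /ɳ/; /ɳ/ itself does not change.
The change voiceless → voiced matches the voicing of the preceding /ɳ/, identifying this as voicing assimilation.
Place and manner are unchanged, so the assimilation is partial, not total.
The same holds elsewhere in the data: /p/ → [b] after /r/ (voiceless → voiced, matching voiced); /p/ → [b] after /ŋ/ (voiceless → voiced, matching voiced) — only voicing changes, and always toward the preceding segment.
The trigger is the preceding segment, so the direction is progressive (perseverative).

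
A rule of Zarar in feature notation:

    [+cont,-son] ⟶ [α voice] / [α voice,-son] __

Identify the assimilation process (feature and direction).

The rule copies [voice] from the environment onto the target, so the assimilating feature is voicing.
Since the environment is written before the underscore, the trigger precedes the target; the direction is progressive.

progressive voicing assimilation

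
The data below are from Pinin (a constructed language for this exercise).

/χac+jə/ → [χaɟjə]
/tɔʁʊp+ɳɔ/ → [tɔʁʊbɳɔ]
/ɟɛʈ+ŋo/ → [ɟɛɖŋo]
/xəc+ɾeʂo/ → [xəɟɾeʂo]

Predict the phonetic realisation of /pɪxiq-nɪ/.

[pɪxiɢnɪ]

The data show regressive voicing assimilation: /c/ → [ɟ] before /j/; /p/ → [b] before /ɳ/; /ʈ/ → [ɖ] before /ŋ/; /c/ → [ɟ] before /ɾ/. In each pair only voicing changes, matching the following consonant, while place and manner stay constant.
The rule targets /q/ (voiceless uvular stop), which sits before the trigger /n/ (voiced).
The voiced uvular stop is [ɢ], so /q/ → [ɢ].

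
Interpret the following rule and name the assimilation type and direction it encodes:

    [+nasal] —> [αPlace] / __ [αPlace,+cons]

regressive place assimilation

The rule copies the place features (abbreviated [Place]) from the environment onto the target, so the assimilating feature is place.
Since the environment is written after the underscore, the trigger follows the target; the direction is regressive.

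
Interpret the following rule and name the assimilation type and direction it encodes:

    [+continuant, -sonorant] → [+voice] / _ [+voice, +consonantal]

regressive voicing assimilation

The structural change is [+voice], and the conditioning segment [+voice, +consonantal] (a voiced consonant) is itself voiced, so the target comes to share the voicing of its neighbour — voicing assimilation.
Since the environment is written after the underscore, the trigger follows the target; the direction is regressive.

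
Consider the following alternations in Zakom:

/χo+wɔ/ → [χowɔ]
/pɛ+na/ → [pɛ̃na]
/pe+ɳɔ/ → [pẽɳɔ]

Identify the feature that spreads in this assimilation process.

The vowel /ɛ/ surfaces as nasalised [ɛ̃] next to the following nasal /n/ — it has acquired the [+nasal] feature of its neighbour.
The other form shows the same pattern: /e/ → [ẽ] before /ɳ/ — each time a vowel is nasalised next to a following nasal.
No change occurs in [χowɔ] because the vowel at the boundary is adjacent to an oral consonant, not a nasal (/o/ next to /w/).

nasality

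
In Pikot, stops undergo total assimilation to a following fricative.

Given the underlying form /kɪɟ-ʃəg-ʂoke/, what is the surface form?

/ɟ/ is the segment targeted by the rule; it sits immediately before /ʃ/, so it assimilates completely and surfaces as [ʃ].
At the second juncture, /g/ likewise becomes [ʂ] adjacent to /ʂ/.

[kɪʃʃəʂʂoke]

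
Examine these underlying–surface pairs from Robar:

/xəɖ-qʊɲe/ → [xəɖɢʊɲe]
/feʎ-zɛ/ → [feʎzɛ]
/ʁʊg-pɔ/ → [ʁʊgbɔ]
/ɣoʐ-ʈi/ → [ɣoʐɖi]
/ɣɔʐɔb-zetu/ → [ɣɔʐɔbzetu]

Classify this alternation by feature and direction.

progressive voicing assimilation

The segment that alternates is /q/, which surfaces as [ɢ] when adjacent to /ɖ/.
The change voiceless → voiced matches the voicing of the preceding /ɖ/, identifying this as voicing assimilation.
Place and manner are unchanged, so the assimilation is partial, not total.
The same holds elsewhere in the data: /p/ → [b] after /g/ (voiceless → voiced, matching voiced); /ʈ/ → [ɖ] after /ʐ/ (voiceless → voiced, matching voiced) — only voicing changes, and always toward the preceding segment.
No alternation appears in [feʎzɛ], [ɣɔʐɔbzetu]: there the adjacent consonants already agree in voicing (/z/ and /ʎ/ are both voiced; /z/ and /b/ are both voiced), so these forms are consistent with the same rule.
Since the segment that changes follows the conditioning segment, the assimilation is progressive.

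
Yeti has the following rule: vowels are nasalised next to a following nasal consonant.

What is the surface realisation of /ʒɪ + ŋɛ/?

[ʒɪ̃ŋɛ]

/ɪ/ sits next to the nasal /ŋ/ and is therefore nasalised to [ɪ̃].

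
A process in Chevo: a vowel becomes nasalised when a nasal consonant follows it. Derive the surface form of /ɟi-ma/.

The vowel /i/ is adjacent to the following nasal /m/, so it acquires [+nasal] and surfaces as [ĩ].

[ɟĩma]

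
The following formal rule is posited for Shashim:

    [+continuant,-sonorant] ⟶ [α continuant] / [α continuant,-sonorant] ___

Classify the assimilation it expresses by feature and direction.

progressive manner assimilation

The rule copies [continuant] (continuancy) from the environment onto the target fricatives; since [±continuant] encodes the stop/fricative manner contrast, the assimilating dimension is manner.
Since the environment is written before the underscore, the trigger precedes the target; the direction is progressive.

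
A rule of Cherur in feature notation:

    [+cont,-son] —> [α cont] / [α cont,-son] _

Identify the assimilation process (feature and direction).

The rule copies [cont] (continuancy) from the environment onto the target fricatives; since [±cont] encodes the stop/fricative manner contrast, the assimilating dimension is manner.
The conditioning segment sits to the left of the focus bar, meaning the trigger precedes the segment that changes — progressive assimilation.

progressive manner assimilation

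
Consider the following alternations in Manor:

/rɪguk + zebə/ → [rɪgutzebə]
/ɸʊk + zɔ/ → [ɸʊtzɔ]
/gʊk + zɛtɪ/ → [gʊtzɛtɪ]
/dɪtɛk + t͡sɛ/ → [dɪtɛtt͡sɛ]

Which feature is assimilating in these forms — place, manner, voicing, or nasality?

place

Underlying /k/ is realised as [t] next to /z/; /z/ itself does not change.
/k/ is velar while /z/ is alveolar; the output [t] is alveolar, matching the trigger — so the feature that spreads is place.
The same holds elsewhere in the data: /k/ → [t] before /t͡s/ (velar → alveolar, matching alveolar) — only place changes, and always toward the following segment.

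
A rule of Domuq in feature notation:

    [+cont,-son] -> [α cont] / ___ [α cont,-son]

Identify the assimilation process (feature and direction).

regressive manner assimilation

The rule copies [cont] (continuancy) from the environment onto the target fricatives; since [±cont] encodes the stop/fricative manner contrast, the assimilating dimension is manner.
The conditioning segment sits to the right of the focus bar, meaning the trigger follows the segment that changes — regressive assimilation.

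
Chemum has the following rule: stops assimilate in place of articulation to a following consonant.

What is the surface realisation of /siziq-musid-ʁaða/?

[sizipmusiɢʁaða]

The rule targets /q/ (voiceless uvular stop), which sits before the trigger /m/ (bilabial).
A voiceless bilabial stop is [p], so the surface segment is [p].
The same rule applies at the second boundary: /d/ → [ɢ] next to /ʁ/.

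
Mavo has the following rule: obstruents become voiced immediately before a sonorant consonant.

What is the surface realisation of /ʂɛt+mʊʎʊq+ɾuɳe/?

[ʂɛdmʊʎʊɢɾuɳe]

The rule targets /t/ (voiceless alveolar stop), which sits before the trigger /m/ (voiced).
Changing only its voicing to voiced gives [d] — the voiced alveolar stop.
The same rule applies at the second boundary: /q/ → [ɢ] next to /ɾ/.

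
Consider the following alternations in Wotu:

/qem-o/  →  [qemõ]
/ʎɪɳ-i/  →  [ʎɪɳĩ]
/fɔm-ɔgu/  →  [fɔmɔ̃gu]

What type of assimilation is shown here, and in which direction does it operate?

The vowel /o/ surfaces as nasalised [õ] next to the preceding nasal /m/ — it has acquired the [+nasal] feature of its neighbour.
The other forms show the same pattern: /i/ → [ĩ] after /ɳ/; /ɔ/ → [ɔ̃] after /m/ — each time a vowel is nasalised next to a preceding nasal.
Because the conditioning nasal is to the left of the vowel that changes, the process is progressive (perseverative).

progressive nasality assimilation (vowel nasalisation)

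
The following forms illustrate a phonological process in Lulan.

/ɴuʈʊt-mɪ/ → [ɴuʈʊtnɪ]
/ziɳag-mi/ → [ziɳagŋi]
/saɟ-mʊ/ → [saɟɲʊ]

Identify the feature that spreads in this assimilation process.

place

Comparing underlying and surface forms, /m/ → [n] is the alternation; the neighbouring /t/ is constant.
/m/ is bilabial while /t/ is alveolar; the output [n] is alveolar, matching the trigger — so the feature that spreads is place.
Checking the remaining alternations: /m/ → [ŋ] after /g/ (bilabial → velar, matching velar); /m/ → [ɲ] after /ɟ/ (bilabial → palatal, matching palatal) — only place changes, and always toward the preceding segment.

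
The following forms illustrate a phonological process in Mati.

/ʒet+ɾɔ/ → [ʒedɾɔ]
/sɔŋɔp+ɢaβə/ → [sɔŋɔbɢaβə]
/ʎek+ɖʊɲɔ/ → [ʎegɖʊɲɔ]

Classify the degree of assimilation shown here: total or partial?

Underlying /t/ is realised as [d] next to /ɾ/; /ɾ/ itself does not change.
/t/ is voiceless while /ɾ/ is voiced; the output [d] is voiced, matching the trigger — so the feature that spreads is voicing.
Place and manner are unchanged, so the assimilation is partial, not total.
Checking the remaining alternations: /p/ → [b] before /ɢ/ (voiceless → voiced, matching voiced); /k/ → [g] before /ɖ/ (voiceless → voiced, matching voiced) — only voicing changes, and always toward the following segment.

partial assimilation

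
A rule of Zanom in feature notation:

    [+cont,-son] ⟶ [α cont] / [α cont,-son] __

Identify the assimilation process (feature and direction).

The shared variable α links the value of [cont] on the target to that of the neighbouring obstruent. [cont] distinguishes stops from fricatives — a manner-of-articulation feature — so this is manner assimilation.
Since the environment is written before the underscore, the trigger precedes the target; the direction is progressive.

progressive manner assimilation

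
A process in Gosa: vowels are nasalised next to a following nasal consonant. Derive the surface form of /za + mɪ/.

[zãmɪ]

/a/ sits next to the nasal /m/ and is therefore nasalised to [ã].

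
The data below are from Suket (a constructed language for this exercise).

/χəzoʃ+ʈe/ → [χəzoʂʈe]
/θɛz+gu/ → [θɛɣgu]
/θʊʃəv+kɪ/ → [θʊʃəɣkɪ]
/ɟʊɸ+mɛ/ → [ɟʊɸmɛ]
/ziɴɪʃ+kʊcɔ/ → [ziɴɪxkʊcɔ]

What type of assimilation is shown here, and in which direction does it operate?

regressive place assimilation

The segment that alternates is /ʃ/, which surfaces as [ʂ] when adjacent to /ʈ/.
/ʃ/ is postalveolar while /ʈ/ is retroflex; the output [ʂ] is retroflex, matching the trigger — so the feature that spreads is place.
Manner and voice are unchanged, so the assimilation is partial, not total.
The same holds elsewhere in the data: /z/ → [ɣ] before /g/ (alveolar → velar, matching velar); /v/ → [ɣ] before /k/ (labiodental → velar, matching velar); /ʃ/ → [x] before /k/ (postalveolar → velar, matching velar) — only place changes, and always toward the following segment.
Nothing changes in [ɟʊɸmɛ]: there the adjacent consonants already agree in place (/ɸ/ and /m/ are both bilabial), so this form is consistent with the same rule.
Since the segment that changes precedes the conditioning segment, the assimilation is regressive.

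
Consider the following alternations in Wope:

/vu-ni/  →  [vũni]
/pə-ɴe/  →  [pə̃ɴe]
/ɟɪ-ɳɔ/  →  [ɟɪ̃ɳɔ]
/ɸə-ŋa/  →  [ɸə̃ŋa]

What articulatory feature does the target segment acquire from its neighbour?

nasality

The vowel /u/ surfaces as nasalised [ũ] next to the following nasal /n/ — it has acquired the [+nasal] feature of its neighbour.
Likewise in the remaining data: /ə/ → [ə̃] before /ɴ/; /ɪ/ → [ɪ̃] before /ɳ/; /ə/ → [ə̃] before /ŋ/ — each time a vowel is nasalised next to a following nasal.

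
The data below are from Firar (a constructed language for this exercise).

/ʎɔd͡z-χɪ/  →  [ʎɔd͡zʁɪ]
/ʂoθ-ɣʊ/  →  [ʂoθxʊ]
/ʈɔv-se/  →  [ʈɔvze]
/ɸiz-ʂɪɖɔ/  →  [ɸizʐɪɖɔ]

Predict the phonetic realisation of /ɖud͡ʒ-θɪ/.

The data show progressive voicing assimilation: /χ/ → [ʁ] after /d͡z/; /ɣ/ → [x] after /θ/; /s/ → [z] after /v/; /ʂ/ → [ʐ] after /z/. In each pair only voicing changes, matching the preceding consonant, while place and manner stay constant.
The rule targets /θ/ (voiceless dental fricative), which sits after the trigger /d͡ʒ/ (voiced).
The voiced dental fricative is [ð], so /θ/ → [ð].

[ɖud͡ʒðɪ]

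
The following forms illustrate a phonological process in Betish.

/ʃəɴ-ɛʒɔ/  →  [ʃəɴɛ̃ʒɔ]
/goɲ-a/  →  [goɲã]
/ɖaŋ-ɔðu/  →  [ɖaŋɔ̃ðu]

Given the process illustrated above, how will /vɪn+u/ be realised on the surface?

[vɪnũ]

The data show progressive nasality assimilation (vowel nasalisation): /ɛ/ → [ɛ̃] after /ɴ/; /a/ → [ã] after /ɲ/; /ɔ/ → [ɔ̃] after /ŋ/ — a vowel is nasalised by an immediately preceding nasal consonant.
The vowel /u/ is adjacent to the preceding nasal /n/, so it acquires [+nasal] and surfaces as [ũ].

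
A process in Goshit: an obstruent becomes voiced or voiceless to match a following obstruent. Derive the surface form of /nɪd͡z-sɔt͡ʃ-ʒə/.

The rule targets /d͡z/ (voiced alveolar affricate), which sits before the trigger /s/ (voiceless).
A voiceless alveolar affricate is [t͡s], so the surface segment is [t͡s].
The same rule applies at the second boundary: /t͡ʃ/ → [d͡ʒ] next to /ʒ/.

[nɪt͡ssɔd͡ʒʒə]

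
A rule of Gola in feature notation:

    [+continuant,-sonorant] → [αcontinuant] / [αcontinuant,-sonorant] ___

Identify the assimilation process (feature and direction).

The shared variable α links the value of [continuant] on the target to that of the neighbouring obstruent. [continuant] distinguishes stops from fricatives — a manner-of-articulation feature — so this is manner assimilation.
Since the environment is written before the underscore, the trigger precedes the target; the direction is progressive.

progressive manner assimilation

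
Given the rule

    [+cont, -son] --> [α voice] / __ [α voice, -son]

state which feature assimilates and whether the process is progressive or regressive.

The rule copies [voice] from the environment onto the target, so the assimilating feature is voicing.
The conditioning segment sits to the right of the focus bar, meaning the trigger follows the segment that changes — regressive assimilation.

regressive voicing assimilation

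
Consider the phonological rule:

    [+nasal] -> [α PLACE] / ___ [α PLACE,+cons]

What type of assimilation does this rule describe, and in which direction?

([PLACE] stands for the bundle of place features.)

The rule copies the place features (abbreviated [PLACE]) from the environment onto the target, so the assimilating feature is place.
Since the environment is written after the underscore, the trigger follows the target; the direction is regressive.

regressive place assimilation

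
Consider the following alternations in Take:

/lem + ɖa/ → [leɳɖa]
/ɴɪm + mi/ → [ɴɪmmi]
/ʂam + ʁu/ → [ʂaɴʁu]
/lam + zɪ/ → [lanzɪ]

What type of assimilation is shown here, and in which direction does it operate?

regressive place assimilation

Comparing underlying and surface forms, /m/ → [ɳ] is the alternation; the neighbouring /ɖ/ is constant.
The change bilabial → retroflex matches the place of the following /ɖ/, identifying this as place assimilation.
Manner and voice are unchanged, so the assimilation is partial, not total.
The same holds elsewhere in the data: /m/ → [ɴ] before /ʁ/ (bilabial → uvular, matching uvular); /m/ → [n] before /z/ (bilabial → alveolar, matching alveolar) — only place changes, and always toward the following segment.
Nothing changes in [ɴɪmmi]: there the adjacent consonants already agree in place (/m/ and /m/ are both bilabial), so this form is consistent with the same rule.
The trigger is the following segment, so the direction is regressive (anticipatory).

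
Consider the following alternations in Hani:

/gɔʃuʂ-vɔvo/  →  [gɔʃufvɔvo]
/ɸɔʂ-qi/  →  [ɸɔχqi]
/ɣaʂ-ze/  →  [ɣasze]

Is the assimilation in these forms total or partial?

partial assimilation

Comparing underlying and surface forms, /ʂ/ → [f] is the alternation; the neighbouring /v/ is constant.
/ʂ/ is retroflex while /v/ is labiodental; the output [f] is labiodental, matching the trigger — so the feature that spreads is place.
Manner and voice are unchanged, so the assimilation is partial, not total.
The other alternating forms pattern the same way: /ʂ/ → [χ] before /q/ (retroflex → uvular, matching uvular); /ʂ/ → [s] before /z/ (retroflex → alveolar, matching alveolar) — only place changes, and always toward the following segment.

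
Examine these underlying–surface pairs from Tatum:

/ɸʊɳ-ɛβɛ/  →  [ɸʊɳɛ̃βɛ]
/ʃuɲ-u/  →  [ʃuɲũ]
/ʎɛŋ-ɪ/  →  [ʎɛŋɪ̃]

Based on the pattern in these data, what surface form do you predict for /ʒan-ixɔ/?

The data show progressive nasality assimilation (vowel nasalisation): /ɛ/ → [ɛ̃] after /ɳ/; /u/ → [ũ] after /ɲ/; /ɪ/ → [ɪ̃] after /ŋ/ — a vowel is nasalised by an immediately preceding nasal consonant.
The vowel /i/ is adjacent to the preceding nasal /n/, so it acquires [+nasal] and surfaces as [ĩ].

[ʒanĩxɔ]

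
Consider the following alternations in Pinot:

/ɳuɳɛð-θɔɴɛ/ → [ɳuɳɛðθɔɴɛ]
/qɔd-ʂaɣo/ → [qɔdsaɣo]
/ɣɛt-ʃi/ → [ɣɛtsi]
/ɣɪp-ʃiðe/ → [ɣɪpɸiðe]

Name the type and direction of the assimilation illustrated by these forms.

progressive place assimilation

Comparing underlying and surface forms, /ʂ/ → [s] is the alternation; the neighbouring /d/ is constant.
The change retroflex → alveolar matches the place of the preceding /d/, identifying this as place assimilation.
Manner and voice are unchanged, so the assimilation is partial, not total.
The other alternating forms pattern the same way: /ʃ/ → [s] after /t/ (postalveolar → alveolar, matching alveolar); /ʃ/ → [ɸ] after /p/ (postalveolar → bilabial, matching bilabial) — only place changes, and always toward the preceding segment.
No alternation appears in [ɳuɳɛðθɔɴɛ]: there the adjacent consonants already agree in place (/θ/ and /ð/ are both dental), so this form is consistent with the same rule.
Since the segment that changes follows the conditioning segment, the assimilation is progressive.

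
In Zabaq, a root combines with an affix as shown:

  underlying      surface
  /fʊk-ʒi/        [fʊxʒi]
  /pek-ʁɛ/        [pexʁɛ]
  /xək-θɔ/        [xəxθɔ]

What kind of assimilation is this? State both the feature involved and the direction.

Underlying /k/ is realised as [x] next to /ʒ/; /ʒ/ itself does not change.
The change stop → fricative matches the manner of the following /ʒ/, identifying this as manner assimilation.
Place and voice are unchanged, so the assimilation is partial, not total.
Checking the remaining alternations: /k/ → [x] before /ʁ/ (stop → fricative, matching a fricative); /k/ → [x] before /θ/ (stop → fricative, matching a fricative) — only manner changes, and always toward the following segment.
Since the segment that changes precedes the conditioning segment, the assimilation is regressive.

regressive manner assimilation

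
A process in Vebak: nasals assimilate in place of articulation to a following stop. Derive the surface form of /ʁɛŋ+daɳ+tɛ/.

[ʁɛndantɛ]

The rule targets /ŋ/ (voiced velar nasal), which sits before the trigger /d/ (alveolar).
The voiced alveolar nasal is [n], so /ŋ/ → [n].
The same rule applies at the second boundary: /ɳ/ → [n] next to /t/.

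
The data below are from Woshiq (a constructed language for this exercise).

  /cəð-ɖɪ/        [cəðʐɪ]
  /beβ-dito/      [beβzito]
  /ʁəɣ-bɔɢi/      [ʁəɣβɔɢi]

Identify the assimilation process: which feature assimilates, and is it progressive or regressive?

progressive manner assimilation

Underlying /ɖ/ is realised as [ʐ] next to /ð/; /ð/ itself does not change.
The change stop → fricative matches the manner of the preceding /ð/, identifying this as manner assimilation.
Place and voice are unchanged, so the assimilation is partial, not total.
Checking the remaining alternations: /d/ → [z] after /β/ (stop → fricative, matching a fricative); /b/ → [β] after /ɣ/ (stop → fricative, matching a fricative) — only manner changes, and always toward the preceding segment.
The trigger is the preceding segment, so the direction is progressive (perseverative).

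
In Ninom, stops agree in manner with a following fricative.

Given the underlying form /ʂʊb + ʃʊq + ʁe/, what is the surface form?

[ʂʊβʃʊχʁe]

/b/ is a voiced bilabial stop. The following trigger /ʃ/ is a fricative, so /b/ must become a fricative as well.
A voiced bilabial fricative is [β], so the surface segment is [β].
The same rule applies at the second boundary: /q/ → [χ] next to /ʁ/.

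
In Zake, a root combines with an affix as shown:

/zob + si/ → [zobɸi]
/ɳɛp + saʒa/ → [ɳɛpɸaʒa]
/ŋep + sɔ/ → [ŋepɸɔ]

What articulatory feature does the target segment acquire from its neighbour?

Comparing underlying and surface forms, /s/ → [ɸ] is the alternation; the neighbouring /b/ is constant.
The change alveolar → bilabial matches the place of the preceding /b/, identifying this as place assimilation.
Checking the remaining alternation: /s/ → [ɸ] after /p/ (alveolar → bilabial, matching bilabial) — only place changes, and always toward the preceding segment.

place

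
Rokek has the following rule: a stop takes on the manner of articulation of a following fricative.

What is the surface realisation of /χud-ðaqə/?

[χuzðaqə]

The rule targets /d/ (voiced alveolar stop), which sits before the trigger /ð/ (fricative).
A voiced alveolar fricative is [z], so the surface segment is [z].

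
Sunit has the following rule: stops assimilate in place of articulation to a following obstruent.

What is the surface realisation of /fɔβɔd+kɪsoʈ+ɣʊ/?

/d/ is a voiced alveolar stop. The following trigger /k/ is velar, so /d/ must become velar as well.
Changing only its place to velar gives [g] — the voiced velar stop.
The same rule applies at the second boundary: /ʈ/ → [k] next to /ɣ/.

[fɔβɔgkɪsokɣʊ]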